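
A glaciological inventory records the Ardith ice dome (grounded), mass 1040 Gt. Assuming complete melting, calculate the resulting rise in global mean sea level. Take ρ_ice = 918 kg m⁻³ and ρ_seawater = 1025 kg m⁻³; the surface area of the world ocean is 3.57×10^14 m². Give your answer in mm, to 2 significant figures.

Ardith: 1040 Gt = 1.040×10^15 kg; dividing by ρ_w = 1025 kg m⁻³ gives 1.015×10^12 m³ of water.
Spread over 3.57×10^14 m² of ocean, Δh = 1.015×10^12 / 3.57×10^14 = 2.84×10^-3 m = 2.8 mm.

≈ 2.8 mm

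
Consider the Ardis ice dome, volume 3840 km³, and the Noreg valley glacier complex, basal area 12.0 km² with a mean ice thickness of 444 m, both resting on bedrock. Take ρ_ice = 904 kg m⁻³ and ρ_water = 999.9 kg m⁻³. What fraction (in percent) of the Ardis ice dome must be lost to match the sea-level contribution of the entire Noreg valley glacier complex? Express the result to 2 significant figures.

≈ 0.14 %

Equal sea-level rise means equal mass of meltwater, i.e. equal mass of ice lost.
Ice mass of Noreg: 4.817×10^12 kg; ice mass of Ardis: 3.471×10^15 kg.
Fraction required = 4.817×10^12 / 3.471×10^15 = 1.39×10^-3 → 0.14 %.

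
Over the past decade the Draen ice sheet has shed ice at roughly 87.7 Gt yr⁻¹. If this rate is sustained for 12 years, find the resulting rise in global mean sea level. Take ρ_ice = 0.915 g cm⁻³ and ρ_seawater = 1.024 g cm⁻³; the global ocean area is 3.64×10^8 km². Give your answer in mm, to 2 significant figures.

Total mass lost = 87.7 Gt/yr × 12 yr = 1052 Gt = 1.052×10^15 kg.
ρ_w = 1.024 g cm⁻³ = 1024 kg m⁻³, so water volume = 1.052×10^15 / 1024 = 1.028×10^12 m³.
Δh = 1.028×10^12 / 3.64×10^14 = 2.82×10^-3 m = 2.8 mm.

≈ 2.8 mm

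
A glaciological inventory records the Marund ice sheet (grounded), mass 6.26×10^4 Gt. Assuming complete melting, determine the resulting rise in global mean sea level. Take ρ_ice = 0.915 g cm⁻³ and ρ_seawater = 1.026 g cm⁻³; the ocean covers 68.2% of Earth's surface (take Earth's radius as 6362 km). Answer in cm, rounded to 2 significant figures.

Marund: 6.26×10^4 Gt = 6.260×10^16 kg; dividing by ρ_w = 1.026 g cm⁻³ = 1026 kg m⁻³ gives 6.101×10^13 m³ of water.
Spread over 3.47×10^14 m² of ocean, Δh = 6.101×10^13 / 3.47×10^14 = 0.176 m = 18 cm.

≈ 18 cm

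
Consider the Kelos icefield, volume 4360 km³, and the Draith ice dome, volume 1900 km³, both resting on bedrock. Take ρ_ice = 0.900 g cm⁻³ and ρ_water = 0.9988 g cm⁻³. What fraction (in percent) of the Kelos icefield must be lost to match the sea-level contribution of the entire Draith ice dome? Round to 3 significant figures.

Equal sea-level rise means equal mass of meltwater, i.e. equal mass of ice lost.
Ice mass of Draith: 1.710×10^15 kg; ice mass of Kelos: 3.924×10^15 kg.
Fraction required = 1.710×10^15 / 3.924×10^15 = 0.436 → 43.6 %.

≈ 43.6 %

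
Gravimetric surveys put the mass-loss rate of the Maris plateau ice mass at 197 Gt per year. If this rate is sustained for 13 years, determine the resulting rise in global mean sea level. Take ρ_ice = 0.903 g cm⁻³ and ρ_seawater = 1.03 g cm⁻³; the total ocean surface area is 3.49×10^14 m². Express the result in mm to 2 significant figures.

Total mass lost = 197 Gt/yr × 13 yr = 2561 Gt = 2.561×10^15 kg.
ρ_w = 1.03 g cm⁻³ = 1030 kg m⁻³, so water volume = 2.561×10^15 / 1030 = 2.486×10^12 m³.
Δh = 2.486×10^12 / 3.49×10^14 = 7.12×10^-3 m = 7.1 mm.

≈ 7.1 mm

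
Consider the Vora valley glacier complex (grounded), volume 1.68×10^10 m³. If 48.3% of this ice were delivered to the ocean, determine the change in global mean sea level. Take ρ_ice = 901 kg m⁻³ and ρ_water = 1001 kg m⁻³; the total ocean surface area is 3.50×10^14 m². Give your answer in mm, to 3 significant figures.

Vora: 0.483 × 1.68×10^10 m³ × (901/1001) = 7.304×10^9 m³ of water.
Spread over 3.50×10^14 m² of ocean, Δh = 7.304×10^9 / 3.50×10^14 = 2.09×10^-5 m = 0.0209 mm.

≈ 0.0209 mm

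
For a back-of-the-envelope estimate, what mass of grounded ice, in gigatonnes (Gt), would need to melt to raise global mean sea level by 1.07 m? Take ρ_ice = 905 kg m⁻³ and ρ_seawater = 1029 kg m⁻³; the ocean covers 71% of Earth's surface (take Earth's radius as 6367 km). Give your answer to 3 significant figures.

Required water volume = Δh × A = 1.07 m × 3.62×10^14 m² = 3.870×10^14 m³.
ρ_w = 1029 kg m⁻³, so the mass of water = 3.870×10^14 m³ × 1029 kg m⁻³ = 3.982×10^17 kg = 3.98×10^5 Gt (and the same mass of ice, by conservation).

≈ 3.98×10^5 Gt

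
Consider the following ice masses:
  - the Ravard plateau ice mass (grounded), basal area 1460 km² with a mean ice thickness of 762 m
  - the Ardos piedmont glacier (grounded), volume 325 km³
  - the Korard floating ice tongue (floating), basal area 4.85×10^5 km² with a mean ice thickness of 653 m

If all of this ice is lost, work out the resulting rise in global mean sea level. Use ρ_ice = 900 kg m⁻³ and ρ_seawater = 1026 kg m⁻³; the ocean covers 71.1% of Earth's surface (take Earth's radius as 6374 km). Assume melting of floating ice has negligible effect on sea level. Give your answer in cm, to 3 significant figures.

Ravard: ice volume = 1460 km² × 762 m = 1113 km³; 1113 × (900/1026) = 975.9 km³ of water.
Ardos: 325 km³ × (900/1026) = 285.1 km³ of water.
The Korard floating ice tongue is floating and already displaces its own weight of water, so its melt adds essentially nothing to sea level.
Total added water ≈ 1.261×10^12 m³ over 3.63×10^14 m² → Δh = 3.47×10^-3 m = 0.347 cm.

≈ 0.347 cm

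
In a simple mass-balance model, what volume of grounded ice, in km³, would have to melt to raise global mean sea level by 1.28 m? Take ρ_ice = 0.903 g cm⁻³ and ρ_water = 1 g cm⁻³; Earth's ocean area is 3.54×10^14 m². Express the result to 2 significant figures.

≈ 5.0×10^5 km³

Required water volume = Δh × A = 1.28 m × 3.54×10^14 m² = 4.531×10^14 m³ = 4.531×10^5 km³.
Ice volume = water volume × ρ_w/ρ_ice = 4.531×10^5 × 1000/903 = 5.0×10^5 km³.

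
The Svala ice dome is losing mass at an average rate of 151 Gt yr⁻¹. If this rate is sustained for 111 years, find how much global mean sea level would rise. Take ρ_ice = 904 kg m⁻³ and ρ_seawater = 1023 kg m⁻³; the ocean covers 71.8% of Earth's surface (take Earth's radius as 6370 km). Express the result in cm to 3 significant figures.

Total mass lost = 151 Gt/yr × 111 yr = 1.676×10^4 Gt = 1.676×10^16 kg.
ρ_w = 1023 kg m⁻³, so water volume = 1.676×10^16 / 1023 = 1.638×10^13 m³.
Δh = 1.638×10^13 / 3.66×10^14 = 0.0448 m = 4.48 cm.

≈ 4.48 cm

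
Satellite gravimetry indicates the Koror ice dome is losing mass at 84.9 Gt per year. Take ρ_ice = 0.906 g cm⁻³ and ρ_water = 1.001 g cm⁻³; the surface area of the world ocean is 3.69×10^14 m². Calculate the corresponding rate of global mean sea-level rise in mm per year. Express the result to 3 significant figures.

≈ 0.230 mm/yr

ρ_w = 1.001 g cm⁻³ = 1001 kg m⁻³. Annual water volume added = 84.9 Gt / ρ_w = 8.490×10^13 kg / 1001 kg m⁻³ = 8.482×10^10 m³.
Δh per year = 8.482×10^10 / 3.69×10^14 = 2.30×10^-4 m = 0.230 mm.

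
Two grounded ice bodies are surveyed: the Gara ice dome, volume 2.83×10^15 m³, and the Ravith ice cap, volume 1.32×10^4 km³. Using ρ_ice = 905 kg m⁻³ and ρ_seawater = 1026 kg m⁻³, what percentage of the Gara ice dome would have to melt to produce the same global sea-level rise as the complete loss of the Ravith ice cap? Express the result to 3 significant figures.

≈ 0.466 %

Equal sea-level rise means equal mass of meltwater, i.e. equal mass of ice lost.
Ice mass of Ravith: 1.195×10^16 kg; ice mass of Gara: 2.561×10^18 kg.
Fraction required = 1.195×10^16 / 2.561×10^18 = 4.66×10^-3 → 0.466 %.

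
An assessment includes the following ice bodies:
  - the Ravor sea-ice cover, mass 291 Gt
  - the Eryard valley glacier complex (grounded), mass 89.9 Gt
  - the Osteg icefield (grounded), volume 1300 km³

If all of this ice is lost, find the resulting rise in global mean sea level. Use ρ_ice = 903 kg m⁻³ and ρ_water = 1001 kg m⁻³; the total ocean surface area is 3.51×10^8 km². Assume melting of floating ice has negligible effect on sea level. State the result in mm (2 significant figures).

≈ 3.6 mm

The Ravor sea-ice cover is floating and already displaces its own weight of water, so its melt adds essentially nothing to sea level.
Eryard: 89.9 Gt = 8.990×10^13 kg; dividing by ρ_w = 1001 kg m⁻³ gives 8.981×10^10 m³ of water.
Osteg: 1300 km³ × (903/1001) = 1173 km³ of water.
Total added water ≈ 1.263×10^12 m³ over 3.51×10^14 m² → Δh = 3.60×10^-3 m = 3.6 mm.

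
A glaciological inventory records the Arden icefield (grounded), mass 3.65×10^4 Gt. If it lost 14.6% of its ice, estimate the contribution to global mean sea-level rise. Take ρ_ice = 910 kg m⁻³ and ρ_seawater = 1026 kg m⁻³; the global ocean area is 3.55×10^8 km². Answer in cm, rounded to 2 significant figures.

Arden: 0.146 × 3.65×10^4 Gt = 5.329×10^15 kg; dividing by ρ_w = 1026 kg m⁻³ gives 5.194×10^12 m³ of water.
Spread over 3.55×10^14 m² of ocean, Δh = 5.194×10^12 / 3.55×10^14 = 0.0146 m = 1.5 cm.

≈ 1.5 cm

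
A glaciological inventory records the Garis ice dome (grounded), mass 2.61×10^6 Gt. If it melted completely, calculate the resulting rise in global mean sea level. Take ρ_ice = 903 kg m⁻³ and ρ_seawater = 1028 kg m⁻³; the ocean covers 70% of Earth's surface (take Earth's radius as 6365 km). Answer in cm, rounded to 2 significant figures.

≈ 710 cm

Garis: 2.61×10^6 Gt = 2.610×10^18 kg; dividing by ρ_w = 1028 kg m⁻³ gives 2.539×10^15 m³ of water.
Spread over 3.56×10^14 m² of ocean, Δh = 2.539×10^15 / 3.56×10^14 = 7.12 m = 710 cm.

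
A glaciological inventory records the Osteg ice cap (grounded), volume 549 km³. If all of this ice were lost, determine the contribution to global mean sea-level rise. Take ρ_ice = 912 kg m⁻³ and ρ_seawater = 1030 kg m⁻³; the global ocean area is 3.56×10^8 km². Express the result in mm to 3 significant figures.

Osteg: 549 km³ × (912/1030) = 486.1 km³ of water.
Spread over 3.56×10^14 m² of ocean, Δh = 4.861×10^11 / 3.56×10^14 = 1.37×10^-3 m = 1.37 mm.

≈ 1.37 mm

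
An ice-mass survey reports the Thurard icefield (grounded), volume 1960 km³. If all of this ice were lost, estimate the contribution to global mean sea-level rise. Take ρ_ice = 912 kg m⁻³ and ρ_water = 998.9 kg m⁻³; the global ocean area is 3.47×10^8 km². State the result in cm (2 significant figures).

Thurard: 1960 km³ × (912/998.9) = 1789 km³ of water.
Spread over 3.47×10^14 m² of ocean, Δh = 1.789×10^12 / 3.47×10^14 = 5.16×10^-3 m = 0.52 cm.

≈ 0.52 cm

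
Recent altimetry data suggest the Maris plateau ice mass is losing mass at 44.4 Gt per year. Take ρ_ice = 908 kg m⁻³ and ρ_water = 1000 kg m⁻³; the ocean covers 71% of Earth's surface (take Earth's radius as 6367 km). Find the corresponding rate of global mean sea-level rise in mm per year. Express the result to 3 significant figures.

≈ 0.123 mm/yr

ρ_w = 1000 kg m⁻³. Annual water volume added = 44.4 Gt / ρ_w = 4.440×10^13 kg / 1000 kg m⁻³ = 4.440×10^10 m³.
Δh per year = 4.440×10^10 / 3.62×10^14 = 1.23×10^-4 m = 0.123 mm.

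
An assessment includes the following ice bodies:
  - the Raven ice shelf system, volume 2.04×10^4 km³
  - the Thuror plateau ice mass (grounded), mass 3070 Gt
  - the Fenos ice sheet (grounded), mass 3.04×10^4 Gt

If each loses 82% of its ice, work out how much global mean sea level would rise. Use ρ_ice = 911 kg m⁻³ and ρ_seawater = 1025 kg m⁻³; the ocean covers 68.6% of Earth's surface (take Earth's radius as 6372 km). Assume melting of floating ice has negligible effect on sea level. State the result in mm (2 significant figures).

≈ 76 mm

The Raven ice shelf system is floating and already displaces its own weight of water, so its melt adds essentially nothing to sea level.
Thuror: 0.82 × 3070 Gt = 2.517×10^15 kg; dividing by ρ_w = 1025 kg m⁻³ gives 2.456×10^12 m³ of water.
Fenos: 0.82 × 3.04×10^4 Gt = 2.493×10^16 kg; dividing by ρ_w = 1025 kg m⁻³ gives 2.432×10^13 m³ of water.
Total added water ≈ 2.678×10^13 m³ over 3.50×10^14 m² → Δh = 0.0765 m = 76 mm.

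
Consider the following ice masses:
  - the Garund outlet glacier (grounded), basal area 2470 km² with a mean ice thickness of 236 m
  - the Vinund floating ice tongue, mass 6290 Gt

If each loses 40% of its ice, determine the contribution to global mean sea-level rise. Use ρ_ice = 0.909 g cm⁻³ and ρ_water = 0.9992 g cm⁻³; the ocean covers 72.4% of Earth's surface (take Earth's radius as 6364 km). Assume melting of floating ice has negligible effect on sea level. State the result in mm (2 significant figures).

Garund: ice volume = 2470 km² × 236 m = 582.9 km³; 0.4 × 582.9 × (909/999.2) = 212.1 km³ of water.
The Vinund floating ice tongue is floating and already displaces its own weight of water, so its melt adds essentially nothing to sea level.
Total added water ≈ 2.121×10^11 m³ over 3.68×10^14 m² → Δh = 5.76×10^-4 m = 0.58 mm.

≈ 0.58 mm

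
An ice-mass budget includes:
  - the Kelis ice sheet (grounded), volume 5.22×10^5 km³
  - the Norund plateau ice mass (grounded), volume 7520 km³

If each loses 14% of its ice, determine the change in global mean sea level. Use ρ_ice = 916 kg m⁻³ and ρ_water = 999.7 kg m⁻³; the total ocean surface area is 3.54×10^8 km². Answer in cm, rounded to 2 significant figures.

Kelis: 0.14 × 5.22×10^5 km³ × (916/999.7) = 6.696×10^4 km³ of water.
Norund: 0.14 × 7520 km³ × (916/999.7) = 964.7 km³ of water.
Total added water ≈ 6.793×10^13 m³ over 3.54×10^14 m² → Δh = 0.192 m = 19 cm.

≈ 19 cm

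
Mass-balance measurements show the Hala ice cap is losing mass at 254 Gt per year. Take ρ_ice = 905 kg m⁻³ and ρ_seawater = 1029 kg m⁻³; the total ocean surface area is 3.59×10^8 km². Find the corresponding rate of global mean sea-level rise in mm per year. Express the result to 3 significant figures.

≈ 0.688 mm/yr

ρ_w = 1029 kg m⁻³. Annual water volume added = 254 Gt / ρ_w = 2.540×10^14 kg / 1029 kg m⁻³ = 2.468×10^11 m³.
Δh per year = 2.468×10^11 / 3.59×10^14 = 6.88×10^-4 m = 0.688 mm.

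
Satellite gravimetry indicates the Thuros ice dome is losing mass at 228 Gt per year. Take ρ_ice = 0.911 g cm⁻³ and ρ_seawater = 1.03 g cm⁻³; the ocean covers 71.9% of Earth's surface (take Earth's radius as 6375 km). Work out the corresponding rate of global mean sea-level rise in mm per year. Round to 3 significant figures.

ρ_w = 1.03 g cm⁻³ = 1030 kg m⁻³. Annual water volume added = 228 Gt / ρ_w = 2.280×10^14 kg / 1030 kg m⁻³ = 2.214×10^11 m³.
Δh per year = 2.214×10^11 / 3.67×10^14 = 6.03×10^-4 m = 0.603 mm.

≈ 0.603 mm/yr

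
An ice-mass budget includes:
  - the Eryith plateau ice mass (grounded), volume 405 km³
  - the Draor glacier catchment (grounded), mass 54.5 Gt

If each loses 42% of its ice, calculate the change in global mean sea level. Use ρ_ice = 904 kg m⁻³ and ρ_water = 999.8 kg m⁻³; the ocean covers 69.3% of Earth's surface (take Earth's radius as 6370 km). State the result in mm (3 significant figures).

≈ 0.500 mm

Eryith: 0.42 × 405 km³ × (904/999.8) = 153.8 km³ of water.
Draor: 0.42 × 54.5 Gt = 2.289×10^13 kg; dividing by ρ_w = 999.8 kg m⁻³ gives 2.289×10^10 m³ of water.
Total added water ≈ 1.767×10^11 m³ over 3.53×10^14 m² → Δh = 5.00×10^-4 m = 0.500 mm.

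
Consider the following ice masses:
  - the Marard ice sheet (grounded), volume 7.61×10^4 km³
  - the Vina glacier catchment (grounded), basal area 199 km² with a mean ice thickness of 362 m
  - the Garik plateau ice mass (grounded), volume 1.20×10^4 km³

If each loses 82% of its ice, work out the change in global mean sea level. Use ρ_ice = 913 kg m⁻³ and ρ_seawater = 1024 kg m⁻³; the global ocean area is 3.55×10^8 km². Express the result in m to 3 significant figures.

Marard: 0.82 × 7.61×10^4 km³ × (913/1024) = 5.564×10^4 km³ of water.
Vina: ice volume = 199 km² × 362 m = 72.04 km³; 0.82 × 72.04 × (913/1024) = 52.67 km³ of water.
Garik: 0.82 × 1.20×10^4 km³ × (913/1024) = 8773 km³ of water.
Total added water ≈ 6.446×10^13 m³ over 3.55×10^14 m² → Δh = 0.182 m.

≈ 0.182 m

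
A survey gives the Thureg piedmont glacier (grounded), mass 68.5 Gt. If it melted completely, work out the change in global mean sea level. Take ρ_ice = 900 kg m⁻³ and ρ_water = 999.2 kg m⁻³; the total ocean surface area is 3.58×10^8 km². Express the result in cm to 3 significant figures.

Thureg: 68.5 Gt = 6.850×10^13 kg; dividing by ρ_w = 999.2 kg m⁻³ gives 6.855×10^10 m³ of water.
Spread over 3.58×10^14 m² of ocean, Δh = 6.855×10^10 / 3.58×10^14 = 1.91×10^-4 m = 0.0191 cm.

≈ 0.0191 cm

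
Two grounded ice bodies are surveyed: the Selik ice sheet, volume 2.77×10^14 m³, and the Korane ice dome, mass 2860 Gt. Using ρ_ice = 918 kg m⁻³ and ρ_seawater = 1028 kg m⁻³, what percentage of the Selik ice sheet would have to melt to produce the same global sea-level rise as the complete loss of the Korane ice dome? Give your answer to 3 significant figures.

≈ 1.12 %

Equal sea-level rise means equal mass of meltwater, i.e. equal mass of ice lost.
Ice mass of Korane: 2.860×10^15 kg; ice mass of Selik: 2.543×10^17 kg.
Fraction required = 2.860×10^15 / 2.543×10^17 = 0.0112 → 1.12 %.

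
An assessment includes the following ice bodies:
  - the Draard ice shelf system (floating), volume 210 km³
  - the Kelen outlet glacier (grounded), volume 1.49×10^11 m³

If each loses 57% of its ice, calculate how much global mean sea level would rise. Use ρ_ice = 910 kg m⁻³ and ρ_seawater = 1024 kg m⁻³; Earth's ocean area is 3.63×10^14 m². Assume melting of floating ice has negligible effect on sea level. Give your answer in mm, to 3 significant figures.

≈ 0.208 mm

The Draard ice shelf system is floating and already displaces its own weight of water, so its melt adds essentially nothing to sea level.
Kelen: 0.57 × 1.49×10^11 m³ × (910/1024) = 7.547×10^10 m³ of water.
Total added water ≈ 7.547×10^10 m³ over 3.63×10^14 m² → Δh = 2.08×10^-4 m = 0.208 mm.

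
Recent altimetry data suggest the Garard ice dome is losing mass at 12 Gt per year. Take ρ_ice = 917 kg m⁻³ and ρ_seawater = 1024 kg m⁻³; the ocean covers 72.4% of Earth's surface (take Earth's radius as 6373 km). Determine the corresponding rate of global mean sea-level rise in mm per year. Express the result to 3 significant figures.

ρ_w = 1024 kg m⁻³. Annual water volume added = 12 Gt / ρ_w = 1.200×10^13 kg / 1024 kg m⁻³ = 1.172×10^10 m³.
Δh per year = 1.172×10^10 / 3.70×10^14 = 3.17×10^-5 m = 0.0317 mm.

≈ 0.0317 mm/yr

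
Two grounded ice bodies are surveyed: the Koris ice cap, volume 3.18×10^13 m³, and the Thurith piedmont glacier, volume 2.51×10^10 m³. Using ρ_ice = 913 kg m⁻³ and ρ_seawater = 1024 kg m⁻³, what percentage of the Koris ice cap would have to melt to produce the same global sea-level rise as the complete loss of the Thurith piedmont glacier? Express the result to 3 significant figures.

≈ 0.0789 %

Equal sea-level rise means equal mass of meltwater, i.e. equal mass of ice lost.
Ice mass of Thurith: 2.292×10^13 kg; ice mass of Koris: 2.903×10^16 kg.
Fraction required = 2.292×10^13 / 2.903×10^16 = 7.89×10^-4 → 0.0789 %.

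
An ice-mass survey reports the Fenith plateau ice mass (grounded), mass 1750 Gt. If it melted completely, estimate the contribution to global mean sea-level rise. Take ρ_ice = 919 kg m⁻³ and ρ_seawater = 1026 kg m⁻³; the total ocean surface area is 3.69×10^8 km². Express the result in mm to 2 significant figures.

Fenith: 1750 Gt = 1.750×10^15 kg; dividing by ρ_w = 1026 kg m⁻³ gives 1.706×10^12 m³ of water.
Spread over 3.69×10^14 m² of ocean, Δh = 1.706×10^12 / 3.69×10^14 = 4.62×10^-3 m = 4.6 mm.

≈ 4.6 mm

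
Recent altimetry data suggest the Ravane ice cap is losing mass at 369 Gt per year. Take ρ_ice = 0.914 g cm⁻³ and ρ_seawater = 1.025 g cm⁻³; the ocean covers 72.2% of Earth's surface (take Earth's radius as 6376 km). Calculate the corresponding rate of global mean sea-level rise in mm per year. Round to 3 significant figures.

ρ_w = 1.025 g cm⁻³ = 1025 kg m⁻³. Annual water volume added = 369 Gt / ρ_w = 3.690×10^14 kg / 1025 kg m⁻³ = 3.600×10^11 m³.
Δh per year = 3.600×10^11 / 3.69×10^14 = 9.76×10^-4 m = 0.976 mm.

≈ 0.976 mm/yr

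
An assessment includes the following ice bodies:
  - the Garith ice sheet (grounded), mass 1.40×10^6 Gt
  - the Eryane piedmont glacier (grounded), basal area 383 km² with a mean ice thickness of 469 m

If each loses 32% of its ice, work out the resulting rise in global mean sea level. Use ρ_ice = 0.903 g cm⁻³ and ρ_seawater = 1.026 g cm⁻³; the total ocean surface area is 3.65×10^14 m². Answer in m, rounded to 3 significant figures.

Garith: 0.32 × 1.40×10^6 Gt = 4.480×10^17 kg; dividing by ρ_w = 1.026 g cm⁻³ = 1026 kg m⁻³ gives 4.366×10^14 m³ of water.
Eryane: ice volume = 383 km² × 469 m = 179.6 km³; 0.32 × 179.6 × (903/1026) = 50.59 km³ of water.
Total added water ≈ 4.367×10^14 m³ over 3.65×10^14 m² → Δh = 1.20 m.

≈ 1.20 m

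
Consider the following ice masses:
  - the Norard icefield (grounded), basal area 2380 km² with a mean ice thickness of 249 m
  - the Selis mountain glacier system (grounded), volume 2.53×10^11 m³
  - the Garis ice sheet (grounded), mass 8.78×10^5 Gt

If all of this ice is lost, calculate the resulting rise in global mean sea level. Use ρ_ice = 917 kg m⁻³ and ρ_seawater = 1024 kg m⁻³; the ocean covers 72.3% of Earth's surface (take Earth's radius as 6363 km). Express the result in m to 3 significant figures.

≈ 2.33 m

Norard: ice volume = 2380 km² × 249 m = 592.6 km³; 592.6 × (917/1024) = 530.7 km³ of water.
Selis: 2.53×10^11 m³ × (917/1024) = 2.266×10^11 m³ of water.
Garis: 8.78×10^5 Gt = 8.780×10^17 kg; dividing by ρ_w = 1024 kg m⁻³ gives 8.574×10^14 m³ of water.
Total added water ≈ 8.582×10^14 m³ over 3.68×10^14 m² → Δh = 2.33 m.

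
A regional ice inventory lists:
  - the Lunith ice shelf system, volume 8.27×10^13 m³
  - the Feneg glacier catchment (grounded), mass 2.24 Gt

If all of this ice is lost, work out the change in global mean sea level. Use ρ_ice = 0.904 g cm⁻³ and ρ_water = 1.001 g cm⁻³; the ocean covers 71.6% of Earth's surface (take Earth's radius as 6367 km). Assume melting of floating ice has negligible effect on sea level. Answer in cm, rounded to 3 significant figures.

≈ 6.14×10^-4 cm

The Lunith ice shelf system is floating and already displaces its own weight of water, so its melt adds essentially nothing to sea level.
Feneg: 2.24 Gt = 2.240×10^12 kg; dividing by ρ_w = 1.001 g cm⁻³ = 1001 kg m⁻³ gives 2.238×10^9 m³ of water.
Total added water ≈ 2.238×10^9 m³ over 3.65×10^14 m² → Δh = 6.14×10^-6 m = 6.14×10^-4 cm.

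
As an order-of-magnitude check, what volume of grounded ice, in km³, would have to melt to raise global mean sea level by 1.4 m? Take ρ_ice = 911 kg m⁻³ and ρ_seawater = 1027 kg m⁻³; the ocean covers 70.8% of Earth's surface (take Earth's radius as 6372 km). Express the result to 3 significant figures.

≈ 5.70×10^5 km³

Required water volume = Δh × A = 1.4 m × 3.61×10^14 m² = 5.057×10^14 m³ = 5.057×10^5 km³.
Ice volume = water volume × ρ_w/ρ_ice = 5.057×10^5 × 1027/911 = 5.70×10^5 km³.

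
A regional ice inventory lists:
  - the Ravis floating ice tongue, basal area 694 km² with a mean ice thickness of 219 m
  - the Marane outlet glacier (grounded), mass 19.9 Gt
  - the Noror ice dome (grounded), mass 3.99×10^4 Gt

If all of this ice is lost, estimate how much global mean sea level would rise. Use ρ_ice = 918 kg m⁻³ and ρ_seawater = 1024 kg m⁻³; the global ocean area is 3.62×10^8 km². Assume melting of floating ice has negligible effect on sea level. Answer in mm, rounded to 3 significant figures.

≈ 108 mm

The Ravis floating ice tongue is floating and already displaces its own weight of water, so its melt adds essentially nothing to sea level.
Marane: 19.9 Gt = 1.990×10^13 kg; dividing by ρ_w = 1024 kg m⁻³ gives 1.943×10^10 m³ of water.
Noror: 3.99×10^4 Gt = 3.990×10^16 kg; dividing by ρ_w = 1024 kg m⁻³ gives 3.896×10^13 m³ of water.
Total added water ≈ 3.898×10^13 m³ over 3.62×10^14 m² → Δh = 0.108 m = 108 mm.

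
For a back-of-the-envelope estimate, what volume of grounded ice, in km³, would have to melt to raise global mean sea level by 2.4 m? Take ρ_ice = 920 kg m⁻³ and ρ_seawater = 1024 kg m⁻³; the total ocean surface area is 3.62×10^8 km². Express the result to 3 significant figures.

≈ 9.67×10^5 km³

Required water volume = Δh × A = 2.4 m × 3.62×10^14 m² = 8.688×10^14 m³ = 8.688×10^5 km³.
Ice volume = water volume × ρ_w/ρ_ice = 8.688×10^5 × 1024/920 = 9.67×10^5 km³.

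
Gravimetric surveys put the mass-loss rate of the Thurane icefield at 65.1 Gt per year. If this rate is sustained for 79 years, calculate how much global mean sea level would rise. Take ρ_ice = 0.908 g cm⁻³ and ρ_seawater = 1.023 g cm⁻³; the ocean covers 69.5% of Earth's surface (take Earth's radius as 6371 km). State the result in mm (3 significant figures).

≈ 14.2 mm

Total mass lost = 65.1 Gt/yr × 79 yr = 5143 Gt = 5.143×10^15 kg.
ρ_w = 1.023 g cm⁻³ = 1023 kg m⁻³, so water volume = 5.143×10^15 / 1023 = 5.027×10^12 m³.
Δh = 5.027×10^12 / 3.54×10^14 = 0.0142 m = 14.2 mm.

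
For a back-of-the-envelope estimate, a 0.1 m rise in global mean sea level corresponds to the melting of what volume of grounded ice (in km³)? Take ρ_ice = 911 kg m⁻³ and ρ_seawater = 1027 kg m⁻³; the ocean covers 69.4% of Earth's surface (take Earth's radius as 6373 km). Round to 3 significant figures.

≈ 3.99×10^4 km³

Required water volume = Δh × A = 0.1 m × 3.54×10^14 m² = 3.542×10^13 m³ = 3.542×10^4 km³.
Ice volume = water volume × ρ_w/ρ_ice = 3.542×10^4 × 1027/911 = 3.99×10^4 km³.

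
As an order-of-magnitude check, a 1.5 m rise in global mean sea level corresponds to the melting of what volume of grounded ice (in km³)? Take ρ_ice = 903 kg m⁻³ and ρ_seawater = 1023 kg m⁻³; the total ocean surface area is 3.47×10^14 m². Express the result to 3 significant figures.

Required water volume = Δh × A = 1.5 m × 3.47×10^14 m² = 5.205×10^14 m³ = 5.205×10^5 km³.
Ice volume = water volume × ρ_w/ρ_ice = 5.205×10^5 × 1023/903 = 5.90×10^5 km³.

≈ 5.90×10^5 km³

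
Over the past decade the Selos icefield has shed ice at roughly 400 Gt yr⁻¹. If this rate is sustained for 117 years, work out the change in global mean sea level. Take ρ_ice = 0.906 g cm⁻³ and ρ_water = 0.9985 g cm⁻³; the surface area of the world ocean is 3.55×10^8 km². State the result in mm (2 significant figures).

≈ 130 mm

Total mass lost = 400 Gt/yr × 117 yr = 4.680×10^4 Gt = 4.680×10^16 kg.
ρ_w = 0.9985 g cm⁻³ = 998.5 kg m⁻³, so water volume = 4.680×10^16 / 998.5 = 4.687×10^13 m³.
Δh = 4.687×10^13 / 3.55×10^14 = 0.132 m = 130 mm.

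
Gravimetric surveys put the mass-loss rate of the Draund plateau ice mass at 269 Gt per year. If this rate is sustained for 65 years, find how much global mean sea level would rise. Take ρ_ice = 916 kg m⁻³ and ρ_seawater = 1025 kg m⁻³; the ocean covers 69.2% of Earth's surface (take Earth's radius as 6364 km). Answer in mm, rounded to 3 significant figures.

Total mass lost = 269 Gt/yr × 65 yr = 1.748×10^4 Gt = 1.748×10^16 kg.
ρ_w = 1025 kg m⁻³, so water volume = 1.748×10^16 / 1025 = 1.706×10^13 m³.
Δh = 1.706×10^13 / 3.52×10^14 = 0.0484 m = 48.4 mm.

≈ 48.4 mm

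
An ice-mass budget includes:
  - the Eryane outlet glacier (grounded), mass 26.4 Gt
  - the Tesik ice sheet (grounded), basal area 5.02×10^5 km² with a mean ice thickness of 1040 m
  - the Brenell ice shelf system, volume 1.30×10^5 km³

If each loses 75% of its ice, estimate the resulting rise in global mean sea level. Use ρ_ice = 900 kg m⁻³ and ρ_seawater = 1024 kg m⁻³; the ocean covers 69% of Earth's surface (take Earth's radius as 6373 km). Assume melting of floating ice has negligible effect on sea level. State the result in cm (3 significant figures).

≈ 97.7 cm

Eryane: 0.75 × 26.4 Gt = 1.980×10^13 kg; dividing by ρ_w = 1024 kg m⁻³ gives 1.934×10^10 m³ of water.
Tesik: ice volume = 5.02×10^5 km² × 1040 m = 5.221×10^5 km³; 0.75 × 5.221×10^5 × (900/1024) = 3.441×10^5 km³ of water.
The Brenell ice shelf system is floating and already displaces its own weight of water, so its melt adds essentially nothing to sea level.
Total added water ≈ 3.442×10^14 m³ over 3.52×10^14 m² → Δh = 0.977 m = 97.7 cm.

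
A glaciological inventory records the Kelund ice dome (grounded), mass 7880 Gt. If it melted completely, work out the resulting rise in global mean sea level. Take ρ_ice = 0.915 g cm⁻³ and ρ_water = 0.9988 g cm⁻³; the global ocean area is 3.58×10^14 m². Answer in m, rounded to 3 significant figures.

≈ 0.0220 m

Kelund: 7880 Gt = 7.880×10^15 kg; dividing by ρ_w = 0.9988 g cm⁻³ = 998.8 kg m⁻³ gives 7.889×10^12 m³ of water.
Spread over 3.58×10^14 m² of ocean, Δh = 7.889×10^12 / 3.58×10^14 = 0.0220 m.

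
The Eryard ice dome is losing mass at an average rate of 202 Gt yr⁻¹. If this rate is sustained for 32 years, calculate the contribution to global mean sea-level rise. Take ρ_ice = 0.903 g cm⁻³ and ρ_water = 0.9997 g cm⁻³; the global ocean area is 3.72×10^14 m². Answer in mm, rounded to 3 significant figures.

≈ 17.4 mm

Total mass lost = 202 Gt/yr × 32 yr = 6464 Gt = 6.464×10^15 kg.
ρ_w = 0.9997 g cm⁻³ = 999.7 kg m⁻³, so water volume = 6.464×10^15 / 999.7 = 6.466×10^12 m³.
Δh = 6.466×10^12 / 3.72×10^14 = 0.0174 m = 17.4 mm.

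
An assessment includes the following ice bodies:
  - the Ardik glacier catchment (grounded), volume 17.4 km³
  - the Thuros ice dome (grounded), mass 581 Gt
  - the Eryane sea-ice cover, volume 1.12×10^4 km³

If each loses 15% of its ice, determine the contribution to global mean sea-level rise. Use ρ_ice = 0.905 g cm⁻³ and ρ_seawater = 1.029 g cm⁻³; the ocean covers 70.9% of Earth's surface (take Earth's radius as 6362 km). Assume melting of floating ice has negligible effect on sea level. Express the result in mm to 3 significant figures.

Ardik: 0.15 × 17.4 km³ × (905/1029) = 2.295 km³ of water.
Thuros: 0.15 × 581 Gt = 8.715×10^13 kg; dividing by ρ_w = 1.029 g cm⁻³ = 1029 kg m⁻³ gives 8.469×10^10 m³ of water.
The Eryane sea-ice cover is floating and already displaces its own weight of water, so its melt adds essentially nothing to sea level.
Total added water ≈ 8.699×10^10 m³ over 3.61×10^14 m² → Δh = 2.41×10^-4 m = 0.241 mm.

≈ 0.241 mm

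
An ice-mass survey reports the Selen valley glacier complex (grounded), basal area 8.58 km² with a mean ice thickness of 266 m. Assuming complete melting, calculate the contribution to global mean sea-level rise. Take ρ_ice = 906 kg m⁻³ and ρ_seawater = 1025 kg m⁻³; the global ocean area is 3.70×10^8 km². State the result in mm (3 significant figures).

Selen: ice volume = 8.58 km² × 266 m = 2.282 km³; 2.282 × (906/1025) = 2.017 km³ of water.
Spread over 3.70×10^14 m² of ocean, Δh = 2.017×10^9 / 3.70×10^14 = 5.45×10^-6 m = 5.45×10^-3 mm.

≈ 5.45×10^-3 mm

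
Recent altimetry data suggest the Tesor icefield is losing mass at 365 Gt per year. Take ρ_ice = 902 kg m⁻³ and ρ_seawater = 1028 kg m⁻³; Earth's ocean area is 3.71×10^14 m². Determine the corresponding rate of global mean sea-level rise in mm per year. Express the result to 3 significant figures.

≈ 0.957 mm/yr

ρ_w = 1028 kg m⁻³. Annual water volume added = 365 Gt / ρ_w = 3.650×10^14 kg / 1028 kg m⁻³ = 3.551×10^11 m³.
Δh per year = 3.551×10^11 / 3.71×10^14 = 9.57×10^-4 m = 0.957 mm.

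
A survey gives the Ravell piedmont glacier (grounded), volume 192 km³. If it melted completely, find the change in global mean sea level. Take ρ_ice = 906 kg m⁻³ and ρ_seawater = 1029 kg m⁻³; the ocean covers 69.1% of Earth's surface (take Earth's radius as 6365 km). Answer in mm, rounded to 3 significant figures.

Ravell: 192 km³ × (906/1029) = 169.0 km³ of water.
Spread over 3.52×10^14 m² of ocean, Δh = 1.690×10^11 / 3.52×10^14 = 4.81×10^-4 m = 0.481 mm.

≈ 0.481 mm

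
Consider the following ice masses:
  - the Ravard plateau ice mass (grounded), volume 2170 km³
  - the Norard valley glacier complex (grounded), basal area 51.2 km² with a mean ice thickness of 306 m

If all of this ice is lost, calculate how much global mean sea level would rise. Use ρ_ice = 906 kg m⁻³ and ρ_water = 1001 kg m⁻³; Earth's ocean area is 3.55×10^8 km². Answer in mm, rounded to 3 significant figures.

≈ 5.57 mm

Ravard: 2170 km³ × (906/1001) = 1964 km³ of water.
Norard: ice volume = 51.2 km² × 306 m = 15.67 km³; 15.67 × (906/1001) = 14.18 km³ of water.
Total added water ≈ 1.978×10^12 m³ over 3.55×10^14 m² → Δh = 5.57×10^-3 m = 5.57 mm.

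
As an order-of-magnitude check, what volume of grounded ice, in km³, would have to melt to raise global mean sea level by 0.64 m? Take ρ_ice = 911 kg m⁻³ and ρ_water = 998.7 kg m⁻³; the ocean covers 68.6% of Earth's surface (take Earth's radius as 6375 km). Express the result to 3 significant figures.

≈ 2.46×10^5 km³

Required water volume = Δh × A = 0.64 m × 3.50×10^14 m² = 2.242×10^14 m³ = 2.242×10^5 km³.
Ice volume = water volume × ρ_w/ρ_ice = 2.242×10^5 × 998.7/911 = 2.46×10^5 km³.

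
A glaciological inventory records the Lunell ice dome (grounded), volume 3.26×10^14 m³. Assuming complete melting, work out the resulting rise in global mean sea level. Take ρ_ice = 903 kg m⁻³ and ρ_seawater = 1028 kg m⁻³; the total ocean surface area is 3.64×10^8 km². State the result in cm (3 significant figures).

Lunell: 3.26×10^14 m³ × (903/1028) = 2.864×10^14 m³ of water.
Spread over 3.64×10^14 m² of ocean, Δh = 2.864×10^14 / 3.64×10^14 = 0.787 m = 78.7 cm.

≈ 78.7 cm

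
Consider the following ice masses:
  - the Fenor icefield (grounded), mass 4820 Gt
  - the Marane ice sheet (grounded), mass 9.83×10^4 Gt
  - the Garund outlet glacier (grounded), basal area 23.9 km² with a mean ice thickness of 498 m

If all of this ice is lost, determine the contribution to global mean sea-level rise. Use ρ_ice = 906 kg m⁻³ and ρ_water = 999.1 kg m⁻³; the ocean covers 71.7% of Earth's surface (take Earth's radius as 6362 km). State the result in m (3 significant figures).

≈ 0.283 m

Fenor: 4820 Gt = 4.820×10^15 kg; dividing by ρ_w = 999.1 kg m⁻³ gives 4.824×10^12 m³ of water.
Marane: 9.83×10^4 Gt = 9.830×10^16 kg; dividing by ρ_w = 999.1 kg m⁻³ gives 9.839×10^13 m³ of water.
Garund: ice volume = 23.9 km² × 498 m = 11.90 km³; 11.90 × (906/999.1) = 10.79 km³ of water.
Total added water ≈ 1.032×10^14 m³ over 3.65×10^14 m² → Δh = 0.283 m.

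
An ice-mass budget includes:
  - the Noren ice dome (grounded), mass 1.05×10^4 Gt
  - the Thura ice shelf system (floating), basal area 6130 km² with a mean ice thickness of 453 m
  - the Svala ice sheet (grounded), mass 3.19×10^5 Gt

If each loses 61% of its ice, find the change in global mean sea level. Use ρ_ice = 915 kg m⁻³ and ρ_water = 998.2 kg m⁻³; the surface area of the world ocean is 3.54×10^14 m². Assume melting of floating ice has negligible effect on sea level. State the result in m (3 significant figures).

≈ 0.569 m

Noren: 0.61 × 1.05×10^4 Gt = 6.405×10^15 kg; dividing by ρ_w = 998.2 kg m⁻³ gives 6.417×10^12 m³ of water.
The Thura ice shelf system is floating and already displaces its own weight of water, so its melt adds essentially nothing to sea level.
Svala: 0.61 × 3.19×10^5 Gt = 1.946×10^17 kg; dividing by ρ_w = 998.2 kg m⁻³ gives 1.949×10^14 m³ of water.
Total added water ≈ 2.014×10^14 m³ over 3.54×10^14 m² → Δh = 0.569 m.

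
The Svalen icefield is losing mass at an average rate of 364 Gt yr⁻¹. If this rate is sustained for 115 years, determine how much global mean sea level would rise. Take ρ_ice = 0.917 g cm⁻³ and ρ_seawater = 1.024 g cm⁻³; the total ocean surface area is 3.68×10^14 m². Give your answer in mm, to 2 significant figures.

Total mass lost = 364 Gt/yr × 115 yr = 4.186×10^4 Gt = 4.186×10^16 kg.
ρ_w = 1.024 g cm⁻³ = 1024 kg m⁻³, so water volume = 4.186×10^16 / 1024 = 4.088×10^13 m³.
Δh = 4.088×10^13 / 3.68×10^14 = 0.111 m = 110 mm.

≈ 110 mm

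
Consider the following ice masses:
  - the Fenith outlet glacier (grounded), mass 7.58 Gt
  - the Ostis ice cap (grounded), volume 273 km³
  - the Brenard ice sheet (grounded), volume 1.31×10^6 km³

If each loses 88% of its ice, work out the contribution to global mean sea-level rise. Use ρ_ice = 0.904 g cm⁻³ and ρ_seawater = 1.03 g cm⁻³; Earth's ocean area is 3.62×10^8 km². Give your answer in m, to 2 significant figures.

≈ 2.8 m

Fenith: 0.88 × 7.58 Gt = 6.670×10^12 kg; dividing by ρ_w = 1.03 g cm⁻³ = 1030 kg m⁻³ gives 6.476×10^9 m³ of water.
Ostis: 0.88 × 273 km³ × (904/1030) = 210.9 km³ of water.
Brenard: 0.88 × 1.31×10^6 km³ × (904/1030) = 1.012×10^6 km³ of water.
Total added water ≈ 1.012×10^15 m³ over 3.62×10^14 m² → Δh = 2.80 m.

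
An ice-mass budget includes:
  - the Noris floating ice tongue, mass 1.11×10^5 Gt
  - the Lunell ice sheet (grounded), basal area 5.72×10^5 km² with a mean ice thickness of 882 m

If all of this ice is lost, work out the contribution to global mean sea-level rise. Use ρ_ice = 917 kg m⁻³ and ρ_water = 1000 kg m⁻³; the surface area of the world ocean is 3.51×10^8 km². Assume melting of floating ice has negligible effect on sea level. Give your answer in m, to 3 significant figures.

≈ 1.32 m

The Noris floating ice tongue is floating and already displaces its own weight of water, so its melt adds essentially nothing to sea level.
Lunell: ice volume = 5.72×10^5 km² × 882 m = 5.045×10^5 km³; 5.045×10^5 × (917/1000) = 4.626×10^5 km³ of water.
Total added water ≈ 4.626×10^14 m³ over 3.51×10^14 m² → Δh = 1.32 m.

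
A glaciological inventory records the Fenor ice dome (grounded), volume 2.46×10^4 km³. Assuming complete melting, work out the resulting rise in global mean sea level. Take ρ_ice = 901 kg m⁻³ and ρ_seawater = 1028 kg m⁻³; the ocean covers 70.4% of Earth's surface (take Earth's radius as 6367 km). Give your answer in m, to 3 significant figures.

Fenor: 2.46×10^4 km³ × (901/1028) = 2.156×10^4 km³ of water.
Spread over 3.59×10^14 m² of ocean, Δh = 2.156×10^13 / 3.59×10^14 = 0.0601 m.

≈ 0.0601 m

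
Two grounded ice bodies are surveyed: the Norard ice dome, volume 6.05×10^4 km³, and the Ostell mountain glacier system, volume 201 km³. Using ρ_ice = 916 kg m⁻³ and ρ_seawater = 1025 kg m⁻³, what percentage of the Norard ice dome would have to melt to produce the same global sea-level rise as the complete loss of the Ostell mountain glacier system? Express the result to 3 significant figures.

≈ 0.332 %

Equal sea-level rise means equal mass of meltwater, i.e. equal mass of ice lost.
Ice mass of Ostell: 1.841×10^14 kg; ice mass of Norard: 5.542×10^16 kg.
Fraction required = 1.841×10^14 / 5.542×10^16 = 3.32×10^-3 → 0.332 %.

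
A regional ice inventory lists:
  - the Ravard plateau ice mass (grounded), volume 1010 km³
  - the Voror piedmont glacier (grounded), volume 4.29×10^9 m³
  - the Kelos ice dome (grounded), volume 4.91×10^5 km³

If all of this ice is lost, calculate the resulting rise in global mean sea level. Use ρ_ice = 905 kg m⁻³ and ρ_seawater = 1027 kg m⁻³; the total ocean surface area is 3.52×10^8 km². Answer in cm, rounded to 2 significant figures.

≈ 120 cm

Ravard: 1010 km³ × (905/1027) = 890.0 km³ of water.
Voror: 4.29×10^9 m³ × (905/1027) = 3.780×10^9 m³ of water.
Kelos: 4.91×10^5 km³ × (905/1027) = 4.327×10^5 km³ of water.
Total added water ≈ 4.336×10^14 m³ over 3.52×10^14 m² → Δh = 1.23 m = 120 cm.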